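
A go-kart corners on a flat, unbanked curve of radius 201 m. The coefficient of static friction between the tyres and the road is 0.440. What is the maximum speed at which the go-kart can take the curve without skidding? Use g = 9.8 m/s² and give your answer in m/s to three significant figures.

Friction provides the centripetal force on a flat curve. At maximum speed it is at its limiting value: μ_s m g = m v²/r.
Mass cancels: v_max = √(μ_s g r) = √(0.440 × 9.8 × 201) = √866.7 = 29.44 m/s.

29.4 m/s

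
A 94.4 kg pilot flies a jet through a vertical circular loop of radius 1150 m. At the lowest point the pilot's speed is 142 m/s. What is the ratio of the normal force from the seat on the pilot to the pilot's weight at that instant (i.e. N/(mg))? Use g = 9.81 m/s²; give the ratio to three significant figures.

At the bottom, N − mg = mv²/r, so N = m(v²/r + g) and N/(mg) = v²/(rg) + 1 = (142)²/(1150 × 9.81) + 1 = 1.787 + 1 = 2.787.

2.79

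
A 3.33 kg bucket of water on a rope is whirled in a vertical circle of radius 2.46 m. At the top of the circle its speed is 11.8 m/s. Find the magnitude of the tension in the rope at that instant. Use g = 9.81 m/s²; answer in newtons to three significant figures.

At the top, both T and the weight mg point inward (toward the centre), so T + mg = mv²/r.
T = m(v²/r − g) = 3.33 × ((11.8)²/2.46 − 9.81) = 3.33 × (56.60 − 9.81) = 3.33 × 46.79 = 155.8 N.

156 N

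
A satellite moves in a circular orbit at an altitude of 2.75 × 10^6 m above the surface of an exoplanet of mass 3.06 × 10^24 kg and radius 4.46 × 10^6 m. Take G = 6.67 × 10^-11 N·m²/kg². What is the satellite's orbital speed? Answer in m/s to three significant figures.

5320 m/s

Orbital radius r = R + h = 4.46 × 10^6 + 2.75 × 10^6 = 7.210 × 10^6 m.
Gravity supplies the centripetal force: G M m / r² = m v² / r, so v = √(GM/r).
v = √(6.67 × 10^-11 × 3.06 × 10^24 / 7.210 × 10^6) = √(2.831 × 10^7) = 5321 m/s.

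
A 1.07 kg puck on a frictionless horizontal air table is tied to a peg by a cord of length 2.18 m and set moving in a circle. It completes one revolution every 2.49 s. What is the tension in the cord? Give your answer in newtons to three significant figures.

14.9 N

v = 2πr/T = 2π × 2.18/2.49 = 5.501 m/s.
The tension is the only horizontal force, so it supplies the full centripetal force: T = m v²/r = 1.07 × (5.501)²/2.18 = 1.07 × 30.26/2.18 = 14.85 N.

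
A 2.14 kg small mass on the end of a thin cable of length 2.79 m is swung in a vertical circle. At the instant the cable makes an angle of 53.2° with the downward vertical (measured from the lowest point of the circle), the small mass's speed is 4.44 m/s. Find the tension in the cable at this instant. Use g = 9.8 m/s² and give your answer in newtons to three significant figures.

27.7 N

Take the radial direction toward the centre of the circle as positive. The component of the weight along the string toward the centre is −mg cos φ (φ measured from the bottom), so Newton's second law along the string gives T − mg cos φ = m v²/r.
cos 53.2° = 0.5990, so T = m(v²/r + g cos φ) = 2.14 × ((4.44)²/2.79 + 9.8 × 0.5990) = 2.14 × (7.066 + (5.870)) = 2.14 × 12.94 = 27.68 N.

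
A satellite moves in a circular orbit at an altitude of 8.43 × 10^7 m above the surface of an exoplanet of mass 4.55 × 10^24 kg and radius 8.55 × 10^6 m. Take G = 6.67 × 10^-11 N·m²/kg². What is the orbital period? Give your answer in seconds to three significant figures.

r = R + h = 8.55 × 10^6 + 8.43 × 10^7 = 9.285 × 10^7 m. Gravity provides the centripetal force: G M m / r² = m v² / r ⇒ v = √(GM/r) = 1808 m/s.
T = 2πr/v = 2π × 9.285 × 10^7 / 1808 = 322700 s.

323000 s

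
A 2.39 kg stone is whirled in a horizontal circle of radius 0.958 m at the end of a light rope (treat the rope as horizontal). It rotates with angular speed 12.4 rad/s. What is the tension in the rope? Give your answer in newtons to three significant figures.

v = ωr = 12.4 × 0.958 = 11.88 m/s.
The tension is the only horizontal force, so it supplies the full centripetal force: T = m v²/r = 2.39 × (11.88)²/0.958 = 2.39 × 141.1/0.958 = 352.1 N.

352 N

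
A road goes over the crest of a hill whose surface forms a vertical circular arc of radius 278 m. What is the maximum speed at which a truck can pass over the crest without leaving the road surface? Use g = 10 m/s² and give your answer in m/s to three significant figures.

52.7 m/s

At the crest the centre of the circle is below the truck, so the net downward (centripetal) force is mg − N = mv²/r.
The truck leaves the road when N → 0, giving v_max = √(g r) = √(10.0 × 278) = 52.73 m/s.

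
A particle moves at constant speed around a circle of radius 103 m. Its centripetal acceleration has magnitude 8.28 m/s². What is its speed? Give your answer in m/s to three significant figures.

a_c = v²/r ⇒ v = √(a_c · r) = √(8.28 × 103) = √852.8 = 29.20 m/s.

29.2 m/s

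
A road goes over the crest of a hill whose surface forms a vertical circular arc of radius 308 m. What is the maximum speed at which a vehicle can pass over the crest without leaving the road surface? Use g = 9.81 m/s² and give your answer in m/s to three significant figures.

At the crest the centre of the circle is below the vehicle, so the net downward (centripetal) force is mg − N = mv²/r.
The vehicle leaves the road when N → 0, giving v_max = √(g r) = √(9.81 × 308) = 54.97 m/s.

55.0 m/s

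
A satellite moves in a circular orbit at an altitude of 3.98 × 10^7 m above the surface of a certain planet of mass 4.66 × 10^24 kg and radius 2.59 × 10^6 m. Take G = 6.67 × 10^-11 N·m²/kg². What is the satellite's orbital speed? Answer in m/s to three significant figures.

2710 m/s

Orbital radius r = R + h = 2.59 × 10^6 + 3.98 × 10^7 = 4.239 × 10^7 m.
Gravity supplies the centripetal force: G M m / r² = m v² / r, so v = √(GM/r).
v = √(6.67 × 10^-11 × 4.66 × 10^24 / 4.239 × 10^7) = √(7.332 × 10^6) = 2708 m/s.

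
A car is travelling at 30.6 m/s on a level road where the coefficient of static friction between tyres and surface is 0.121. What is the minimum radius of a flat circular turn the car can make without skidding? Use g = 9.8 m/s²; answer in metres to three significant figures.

790 m

At the limit, μ_s m g = m v²/r, so r_min = v²/(μ_s g) = (30.6)²/(0.121 × 9.8) = 936.4/1.186 = 789.6 m.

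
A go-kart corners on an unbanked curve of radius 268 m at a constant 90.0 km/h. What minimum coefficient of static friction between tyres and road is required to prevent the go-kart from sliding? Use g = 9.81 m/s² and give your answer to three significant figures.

0.238

v = 90.0/3.6 = 25.00 m/s.
Friction provides the centripetal force: μ_s m g = m v²/r, so μ_s = v²/(g r) = (25.00)²/(9.81 × 268) = 625.0/2629 = 0.2377.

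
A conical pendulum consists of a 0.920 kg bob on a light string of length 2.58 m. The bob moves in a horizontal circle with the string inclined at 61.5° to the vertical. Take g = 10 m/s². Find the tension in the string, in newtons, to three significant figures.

Vertically the bob has no acceleration, so T cosθ = mg.
T = mg/cosθ = 0.920 × 10.0 / cos 61.5° = 9.200/0.4772 = 19.28 N.

19.3 N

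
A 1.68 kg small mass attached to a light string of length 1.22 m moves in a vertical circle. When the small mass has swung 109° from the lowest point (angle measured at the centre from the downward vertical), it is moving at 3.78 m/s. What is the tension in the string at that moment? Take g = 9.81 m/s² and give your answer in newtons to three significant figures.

14.3 N

Take the radial direction toward the centre of the circle as positive. The component of the weight along the string toward the centre is −mg cos φ (φ measured from the bottom), so Newton's second law along the string gives T − mg cos φ = m v²/r.
cos 109° = -0.3256, so T = m(v²/r + g cos φ) = 1.68 × ((3.78)²/1.22 + 9.81 × -0.3256) = 1.68 × (11.71 + (-3.194)) = 1.68 × 8.518 = 14.31 N.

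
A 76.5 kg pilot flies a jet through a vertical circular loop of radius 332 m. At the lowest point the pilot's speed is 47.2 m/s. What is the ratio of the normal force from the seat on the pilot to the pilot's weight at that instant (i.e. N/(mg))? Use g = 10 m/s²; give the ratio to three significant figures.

1.67

At the bottom, N − mg = mv²/r, so N = m(v²/r + g) and N/(mg) = v²/(rg) + 1 = (47.2)²/(332 × 10.0) + 1 = 0.6710 + 1 = 1.671.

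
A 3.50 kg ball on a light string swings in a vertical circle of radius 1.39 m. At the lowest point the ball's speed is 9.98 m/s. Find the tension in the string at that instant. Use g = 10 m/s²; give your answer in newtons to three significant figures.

286 N

At the lowest point, T points up (toward the centre) and the weight mg points down (away from the centre), so the net inward force is T − mg = mv²/r.
T = m(v²/r + g) = 3.50 × ((9.98)²/1.39 + 10.0) = 3.50 × (71.65 + 10.0) = 3.50 × 81.65 = 285.8 N.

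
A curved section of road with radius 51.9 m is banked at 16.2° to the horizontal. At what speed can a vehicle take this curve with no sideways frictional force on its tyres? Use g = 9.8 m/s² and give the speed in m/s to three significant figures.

On a frictionless banked curve, N sinθ = mv²/r and N cosθ = mg, so tanθ = v²/(rg).
v = √(r g tanθ) = √(51.9 × 9.8 × tan 16.2°) = √(51.9 × 9.8 × 0.2905) = √147.8 = 12.16 m/s.

12.2 m/s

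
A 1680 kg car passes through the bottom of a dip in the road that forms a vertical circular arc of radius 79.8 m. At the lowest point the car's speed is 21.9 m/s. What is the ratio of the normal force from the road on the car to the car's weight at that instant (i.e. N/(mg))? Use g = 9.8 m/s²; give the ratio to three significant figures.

At the bottom, N − mg = mv²/r, so N = m(v²/r + g) and N/(mg) = v²/(rg) + 1 = (21.9)²/(79.8 × 9.8) + 1 = 0.6133 + 1 = 1.613.

1.61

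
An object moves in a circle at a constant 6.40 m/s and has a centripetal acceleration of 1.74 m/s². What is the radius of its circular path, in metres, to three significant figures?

23.5 m

a_c = v²/r ⇒ r = v²/a_c = (6.40)²/1.74 = 40.96/1.74 = 23.54 m.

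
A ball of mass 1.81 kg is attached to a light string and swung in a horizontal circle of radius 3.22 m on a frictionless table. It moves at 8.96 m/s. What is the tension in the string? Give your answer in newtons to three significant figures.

The tension is the only horizontal force, so it supplies the full centripetal force: T = m v²/r = 1.81 × (8.960)²/3.22 = 1.81 × 80.28/3.22 = 45.13 N.

45.1 N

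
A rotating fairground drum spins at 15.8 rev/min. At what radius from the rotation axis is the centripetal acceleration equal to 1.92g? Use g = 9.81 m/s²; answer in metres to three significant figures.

ω = 15.8 rev/min × 2π/60 = 1.655 rad/s.
a_c = ω²r = 1.92g ⇒ r = 1.92 × 9.81 / (1.655)² = 18.84/2.738 = 6.880 m.

6.88 m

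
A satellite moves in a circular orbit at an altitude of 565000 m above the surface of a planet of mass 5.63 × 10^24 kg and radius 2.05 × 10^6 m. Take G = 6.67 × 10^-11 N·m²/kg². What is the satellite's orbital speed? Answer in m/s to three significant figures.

Orbital radius r = R + h = 2.05 × 10^6 + 565000 = 2.615 × 10^6 m.
Gravity supplies the centripetal force: G M m / r² = m v² / r, so v = √(GM/r).
v = √(6.67 × 10^-11 × 5.63 × 10^24 / 2.615 × 10^6) = √(1.436 × 10^8) = 11980 m/s.

12000 m/s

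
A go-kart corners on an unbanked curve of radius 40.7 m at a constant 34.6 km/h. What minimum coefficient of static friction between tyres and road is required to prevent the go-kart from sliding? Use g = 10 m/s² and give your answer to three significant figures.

0.227

v = 34.6/3.6 = 9.611 m/s.
Friction provides the centripetal force: μ_s m g = m v²/r, so μ_s = v²/(g r) = (9.611)²/(10.0 × 40.7) = 92.37/407.0 = 0.2270.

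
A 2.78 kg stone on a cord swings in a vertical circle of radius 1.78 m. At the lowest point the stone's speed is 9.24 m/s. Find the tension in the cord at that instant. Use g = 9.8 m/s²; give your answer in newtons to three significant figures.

At the lowest point, T points up (toward the centre) and the weight mg points down (away from the centre), so the net inward force is T − mg = mv²/r.
T = m(v²/r + g) = 2.78 × ((9.24)²/1.78 + 9.8) = 2.78 × (47.96 + 9.8) = 2.78 × 57.76 = 160.6 N.

161 N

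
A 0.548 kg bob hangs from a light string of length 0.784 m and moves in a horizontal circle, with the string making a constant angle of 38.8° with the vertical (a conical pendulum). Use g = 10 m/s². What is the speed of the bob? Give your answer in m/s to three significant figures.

The radius of the circle is r = L sinθ = 0.784 × sin 38.8° = 0.4913 m.
Horizontally T sinθ = mv²/r and vertically T cosθ = mg, so tanθ = v²/(rg).
v = √(r g tanθ) = √(0.4913 × 10.0 × 0.8040) = √3.950 = 1.987 m/s.

1.99 m/s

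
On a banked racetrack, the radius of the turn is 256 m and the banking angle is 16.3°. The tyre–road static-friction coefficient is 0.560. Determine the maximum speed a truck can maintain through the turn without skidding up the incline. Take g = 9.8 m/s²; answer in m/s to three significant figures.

At the maximum speed, friction acts down the slope at its limiting value f = μN. Radially (horizontal, toward centre): N sinθ + μN cosθ = mv²/r. Vertically: N cosθ − μN sinθ = mg.
Dividing: v² = r g (sinθ + μcosθ)/(cosθ − μsinθ).
sinθ + μcosθ = 0.2807 + 0.560×0.9598 = 0.8182; cosθ − μsinθ = 0.9598 − 0.560×0.2807 = 0.8026.
v² = 256 × 9.8 × 0.8182/0.8026 = 2557 m²/s², so v = 50.57 m/s.

50.6 m/s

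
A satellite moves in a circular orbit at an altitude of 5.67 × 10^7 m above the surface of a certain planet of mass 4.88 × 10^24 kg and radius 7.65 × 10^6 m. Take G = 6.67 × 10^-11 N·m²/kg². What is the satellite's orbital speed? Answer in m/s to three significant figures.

Orbital radius r = R + h = 7.65 × 10^6 + 5.67 × 10^7 = 6.435 × 10^7 m.
Gravity supplies the centripetal force: G M m / r² = m v² / r, so v = √(GM/r).
v = √(6.67 × 10^-11 × 4.88 × 10^24 / 6.435 × 10^7) = √(5.058 × 10^6) = 2249 m/s.

2250 m/s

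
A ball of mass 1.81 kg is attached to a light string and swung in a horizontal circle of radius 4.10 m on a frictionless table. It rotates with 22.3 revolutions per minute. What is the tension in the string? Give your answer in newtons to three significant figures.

ω = 22.3 rev/min × 2π/60 = 2.335 rad/s, so v = ωr = 2.335 × 4.10 = 9.575 m/s.
The tension is the only horizontal force, so it supplies the full centripetal force: T = m v²/r = 1.81 × (9.575)²/4.10 = 1.81 × 91.67/4.10 = 40.47 N.

40.5 N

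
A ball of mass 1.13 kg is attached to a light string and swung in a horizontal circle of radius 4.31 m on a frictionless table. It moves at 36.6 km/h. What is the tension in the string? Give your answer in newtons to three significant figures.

v = 36.6 km/h = 36.6/3.6 = 10.17 m/s.
The tension is the only horizontal force, so it supplies the full centripetal force: T = m v²/r = 1.13 × (10.17)²/4.31 = 1.13 × 103.4/4.31 = 27.10 N.

27.1 N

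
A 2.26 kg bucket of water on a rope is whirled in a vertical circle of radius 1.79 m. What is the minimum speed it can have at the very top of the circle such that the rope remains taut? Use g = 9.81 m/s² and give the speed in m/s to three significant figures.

At the top, both weight mg and T point toward the centre: T + mg = mv²/r.
At minimum speed T → 0, so mg = mv_min²/r ⇒ v_min = √(g r) = √(9.81 × 1.79) = 4.190 m/s.

4.19 m/s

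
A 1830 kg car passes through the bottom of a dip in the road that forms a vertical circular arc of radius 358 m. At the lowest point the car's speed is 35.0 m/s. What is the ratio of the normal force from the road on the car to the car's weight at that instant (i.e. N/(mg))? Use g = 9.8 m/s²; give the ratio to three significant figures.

At the bottom, N − mg = mv²/r, so N = m(v²/r + g) and N/(mg) = v²/(rg) + 1 = (35.0)²/(358 × 9.8) + 1 = 0.3492 + 1 = 1.349.

1.35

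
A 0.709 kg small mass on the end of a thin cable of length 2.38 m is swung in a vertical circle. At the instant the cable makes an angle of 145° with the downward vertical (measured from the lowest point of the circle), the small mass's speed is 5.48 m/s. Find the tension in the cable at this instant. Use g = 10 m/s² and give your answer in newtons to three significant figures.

3.14 N

Take the radial direction toward the centre of the circle as positive. The component of the weight along the string toward the centre is −mg cos φ (φ measured from the bottom), so Newton's second law along the string gives T − mg cos φ = m v²/r.
cos 145° = -0.8192, so T = m(v²/r + g cos φ) = 0.709 × ((5.48)²/2.38 + 10.0 × -0.8192) = 0.709 × (12.62 + (-8.192)) = 0.709 × 4.426 = 3.138 N.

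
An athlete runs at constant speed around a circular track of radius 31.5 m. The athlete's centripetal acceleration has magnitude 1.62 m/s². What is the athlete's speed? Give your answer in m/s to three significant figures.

7.14 m/s

a_c = v²/r ⇒ v = √(a_c · r) = √(1.62 × 31.5) = √51.03 = 7.144 m/s.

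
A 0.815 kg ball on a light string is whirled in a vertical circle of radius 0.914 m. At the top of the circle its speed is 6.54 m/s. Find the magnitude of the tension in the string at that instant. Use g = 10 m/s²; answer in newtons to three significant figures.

At the top, both T and the weight mg point inward (toward the centre), so T + mg = mv²/r.
T = m(v²/r − g) = 0.815 × ((6.54)²/0.914 − 10.0) = 0.815 × (46.80 − 10.0) = 0.815 × 36.80 = 29.99 N.

30.0 N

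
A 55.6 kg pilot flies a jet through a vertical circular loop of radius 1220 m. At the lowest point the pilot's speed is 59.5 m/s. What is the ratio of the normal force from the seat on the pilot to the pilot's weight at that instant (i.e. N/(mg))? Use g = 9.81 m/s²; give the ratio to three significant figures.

At the bottom, N − mg = mv²/r, so N = m(v²/r + g) and N/(mg) = v²/(rg) + 1 = (59.5)²/(1220 × 9.81) + 1 = 0.2958 + 1 = 1.296.

1.30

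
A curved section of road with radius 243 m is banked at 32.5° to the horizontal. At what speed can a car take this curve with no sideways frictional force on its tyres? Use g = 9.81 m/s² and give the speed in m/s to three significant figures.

39.0 m/s

On a frictionless banked curve, N sinθ = mv²/r and N cosθ = mg, so tanθ = v²/(rg).
v = √(r g tanθ) = √(243 × 9.81 × tan 32.5°) = √(243 × 9.81 × 0.6371) = √1519 = 38.97 m/s.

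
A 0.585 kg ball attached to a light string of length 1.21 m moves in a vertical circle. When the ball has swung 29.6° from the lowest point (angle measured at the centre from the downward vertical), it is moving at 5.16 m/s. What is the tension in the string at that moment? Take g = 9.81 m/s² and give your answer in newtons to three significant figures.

17.9 N

Take the radial direction toward the centre of the circle as positive. The component of the weight along the string toward the centre is −mg cos φ (φ measured from the bottom), so Newton's second law along the string gives T − mg cos φ = m v²/r.
cos 29.6° = 0.8695, so T = m(v²/r + g cos φ) = 0.585 × ((5.16)²/1.21 + 9.81 × 0.8695) = 0.585 × (22.00 + (8.530)) = 0.585 × 30.53 = 17.86 N.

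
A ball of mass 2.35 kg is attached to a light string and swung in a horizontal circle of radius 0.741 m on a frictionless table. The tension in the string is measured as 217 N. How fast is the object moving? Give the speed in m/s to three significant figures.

8.27 m/s

T = m v²/r ⇒ v = √(T r / m) = √(217 × 0.741 / 2.35) = √68.42 = 8.272 m/s.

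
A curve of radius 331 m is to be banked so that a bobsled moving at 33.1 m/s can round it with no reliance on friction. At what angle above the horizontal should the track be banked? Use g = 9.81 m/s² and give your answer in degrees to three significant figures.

For a frictionless banked turn: horizontally N sinθ = mv²/r and vertically N cosθ = mg.
Dividing: tanθ = v²/(r g) = (33.1)²/(331 × 9.81) = 1096/3247 = 0.3374.
θ = arctan(0.3374) = 18.64°.

18.6°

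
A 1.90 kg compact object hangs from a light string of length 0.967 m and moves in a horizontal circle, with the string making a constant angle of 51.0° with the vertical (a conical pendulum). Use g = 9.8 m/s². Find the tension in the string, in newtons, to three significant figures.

Vertically the bob has no acceleration, so T cosθ = mg.
T = mg/cosθ = 1.90 × 9.8 / cos 51.0° = 18.62/0.6293 = 29.59 N.

29.6 N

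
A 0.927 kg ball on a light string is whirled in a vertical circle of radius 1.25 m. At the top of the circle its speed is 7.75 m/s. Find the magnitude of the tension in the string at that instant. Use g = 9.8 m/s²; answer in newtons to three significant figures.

35.5 N

At the top, both T and the weight mg point inward (toward the centre), so T + mg = mv²/r.
T = m(v²/r − g) = 0.927 × ((7.75)²/1.25 − 9.8) = 0.927 × (48.05 − 9.8) = 0.927 × 38.25 = 35.46 N.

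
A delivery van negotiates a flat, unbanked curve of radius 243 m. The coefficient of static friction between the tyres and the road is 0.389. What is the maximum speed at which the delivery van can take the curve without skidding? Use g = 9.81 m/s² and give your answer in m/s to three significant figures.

The only inward force on a level bend is static friction, so at the limit f_s = μ_s N = μ_s m g = m v²/r.
Mass cancels: v_max = √(μ_s g r) = √(0.389 × 9.81 × 243) = √927.3 = 30.45 m/s.

30.5 m/s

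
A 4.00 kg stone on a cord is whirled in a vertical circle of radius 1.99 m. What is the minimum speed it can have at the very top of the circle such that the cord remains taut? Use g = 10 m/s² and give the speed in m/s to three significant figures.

At the highest point the centre is directly below, so both the weight and T act inward: T + mg = mv²/r.
At minimum speed T → 0, so mg = mv_min²/r ⇒ v_min = √(g r) = √(10.0 × 1.99) = 4.461 m/s.

4.46 m/s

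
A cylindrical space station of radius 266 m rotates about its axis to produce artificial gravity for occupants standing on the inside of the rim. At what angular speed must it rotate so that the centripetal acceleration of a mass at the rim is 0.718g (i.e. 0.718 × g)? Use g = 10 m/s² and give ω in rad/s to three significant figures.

0.164 rad/s

Centripetal acceleration a_c = ω²r. Setting ω²r = 0.718g:
ω = √(0.718g / r) = √(0.718 × 10.0 / 266) = √0.02699 = 0.1643 rad/s.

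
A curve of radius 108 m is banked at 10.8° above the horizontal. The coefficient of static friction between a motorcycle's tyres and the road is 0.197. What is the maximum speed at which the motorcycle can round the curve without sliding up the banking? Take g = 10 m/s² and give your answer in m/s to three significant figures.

At the maximum speed, friction acts down the slope at its limiting value f = μN. Radially (horizontal, toward centre): N sinθ + μN cosθ = mv²/r. Vertically: N cosθ − μN sinθ = mg.
Dividing: v² = r g (sinθ + μcosθ)/(cosθ − μsinθ).
sinθ + μcosθ = 0.1874 + 0.197×0.9823 = 0.3809; cosθ − μsinθ = 0.9823 − 0.197×0.1874 = 0.9454.
v² = 108 × 10.0 × 0.3809/0.9454 = 435.1 m²/s², so v = 20.86 m/s.

20.9 m/s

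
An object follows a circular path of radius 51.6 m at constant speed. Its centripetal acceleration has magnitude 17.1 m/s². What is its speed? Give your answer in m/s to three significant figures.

a_c = v²/r ⇒ v = √(a_c · r) = √(17.1 × 51.6) = √882.4 = 29.70 m/s.

29.7 m/s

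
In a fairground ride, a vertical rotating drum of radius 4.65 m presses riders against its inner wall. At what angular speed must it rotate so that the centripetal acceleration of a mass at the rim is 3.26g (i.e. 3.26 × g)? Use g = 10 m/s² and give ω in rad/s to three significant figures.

2.65 rad/s

Centripetal acceleration a_c = ω²r. Setting ω²r = 3.26g:
ω = √(3.26g / r) = √(3.26 × 10.0 / 4.65) = √7.011 = 2.648 rad/s.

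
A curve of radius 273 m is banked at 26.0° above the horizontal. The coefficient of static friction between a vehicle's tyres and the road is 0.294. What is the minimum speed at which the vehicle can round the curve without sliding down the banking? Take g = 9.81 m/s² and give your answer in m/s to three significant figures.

21.3 m/s

At the minimum speed, friction acts up the slope at its limiting value f = μN. Radially (horizontal, toward centre): N sinθ − μN cosθ = mv²/r. Vertically: N cosθ + μN sinθ = mg.
Dividing: v² = r g (sinθ − μcosθ)/(cosθ + μsinθ).
sinθ − μcosθ = 0.4384 − 0.294×0.8988 = 0.1741; cosθ + μsinθ = 0.8988 + 0.294×0.4384 = 1.028.
v² = 273 × 9.81 × 0.1741/1.028 = 453.8 m²/s², so v = 21.30 m/s.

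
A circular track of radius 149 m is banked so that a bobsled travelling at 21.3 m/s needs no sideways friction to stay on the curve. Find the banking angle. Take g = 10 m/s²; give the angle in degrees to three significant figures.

16.9°

For a frictionless banked turn: horizontally N sinθ = mv²/r and vertically N cosθ = mg.
Dividing: tanθ = v²/(r g) = (21.3)²/(149 × 10.0) = 453.7/1490 = 0.3045.
θ = arctan(0.3045) = 16.93°.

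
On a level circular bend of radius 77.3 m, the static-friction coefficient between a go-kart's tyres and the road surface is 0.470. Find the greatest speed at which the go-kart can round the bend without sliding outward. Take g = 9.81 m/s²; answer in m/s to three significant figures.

On a flat curve, static friction is the only horizontal force, so it must supply the full centripetal force: μ_s m g = m v²/r.
Mass cancels: v_max = √(μ_s g r) = √(0.470 × 9.81 × 77.3) = √356.4 = 18.88 m/s.

18.9 m/s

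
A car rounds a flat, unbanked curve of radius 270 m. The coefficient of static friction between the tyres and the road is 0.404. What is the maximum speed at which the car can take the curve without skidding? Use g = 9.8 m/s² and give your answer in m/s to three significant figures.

On a flat curve, static friction is the only horizontal force, so it must supply the full centripetal force: μ_s m g = m v²/r.
Mass cancels: v_max = √(μ_s g r) = √(0.404 × 9.8 × 270) = √1069 = 32.70 m/s.

32.7 m/s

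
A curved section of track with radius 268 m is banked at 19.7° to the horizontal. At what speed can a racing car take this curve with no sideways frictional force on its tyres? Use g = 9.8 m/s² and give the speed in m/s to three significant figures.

30.7 m/s

On a frictionless banked curve, N sinθ = mv²/r and N cosθ = mg, so tanθ = v²/(rg).
v = √(r g tanθ) = √(268 × 9.8 × tan 19.7°) = √(268 × 9.8 × 0.3581) = √940.4 = 30.67 m/s.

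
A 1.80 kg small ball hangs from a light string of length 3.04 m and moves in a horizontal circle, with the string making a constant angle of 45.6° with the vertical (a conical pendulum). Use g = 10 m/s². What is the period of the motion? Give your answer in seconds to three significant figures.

2.90 s

r = L sinθ = 2.172 m. From T sinθ = mω²r and T cosθ = mg: tanθ = ω²r/g, so ω² = g tanθ / r = g/(L cosθ).
ω = √(g/(L cosθ)) = √(10.0/(3.04 × 0.6997)) = √4.702 = 2.168 rad/s.
Period = 2π/ω = 2.898 s.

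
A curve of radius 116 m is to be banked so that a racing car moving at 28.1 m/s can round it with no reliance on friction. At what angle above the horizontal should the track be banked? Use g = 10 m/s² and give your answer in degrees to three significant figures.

With no friction, the horizontal component of the normal force provides the centripetal force: N sinθ = mv²/r, while N cosθ = mg vertically.
Dividing: tanθ = v²/(r g) = (28.1)²/(116 × 10.0) = 789.6/1160 = 0.6807.
θ = arctan(0.6807) = 34.24°.

34.2°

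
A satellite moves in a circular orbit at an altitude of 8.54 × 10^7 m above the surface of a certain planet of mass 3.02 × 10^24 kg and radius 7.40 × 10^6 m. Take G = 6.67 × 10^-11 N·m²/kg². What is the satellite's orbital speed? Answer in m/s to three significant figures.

Orbital radius r = R + h = 7.40 × 10^6 + 8.54 × 10^7 = 9.280 × 10^7 m.
Gravity supplies the centripetal force: G M m / r² = m v² / r, so v = √(GM/r).
v = √(6.67 × 10^-11 × 3.02 × 10^24 / 9.280 × 10^7) = √(2.171 × 10^6) = 1473 m/s.

1470 m/s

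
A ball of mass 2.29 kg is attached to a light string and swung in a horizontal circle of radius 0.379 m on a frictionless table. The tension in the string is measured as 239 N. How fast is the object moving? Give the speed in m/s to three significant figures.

T = m v²/r ⇒ v = √(T r / m) = √(239 × 0.379 / 2.29) = √39.56 = 6.289 m/s.

6.29 m/s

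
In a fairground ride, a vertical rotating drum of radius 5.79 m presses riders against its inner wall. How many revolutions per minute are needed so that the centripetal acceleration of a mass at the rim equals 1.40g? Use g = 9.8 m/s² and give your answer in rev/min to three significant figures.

Require ω²r = 1.40g, so ω = √(1.40 × 9.8/5.79) = 1.539 rad/s.
In rev/min: ω × 60/(2π) = 1.539 × 60/(2π) = 14.70 rev/min.

14.7 rev/min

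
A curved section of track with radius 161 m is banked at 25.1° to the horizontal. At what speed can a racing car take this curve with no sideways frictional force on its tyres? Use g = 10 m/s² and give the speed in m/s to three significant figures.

On a frictionless banked curve, N sinθ = mv²/r and N cosθ = mg, so tanθ = v²/(rg).
v = √(r g tanθ) = √(161 × 10.0 × tan 25.1°) = √(161 × 10.0 × 0.4684) = √754.2 = 27.46 m/s.

27.5 m/s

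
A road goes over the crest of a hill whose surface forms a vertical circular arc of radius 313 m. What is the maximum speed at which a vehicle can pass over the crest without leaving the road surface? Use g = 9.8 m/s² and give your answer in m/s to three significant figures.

At the crest the centre of the circle is below the vehicle, so the net downward (centripetal) force is mg − N = mv²/r.
The vehicle leaves the road when N → 0, giving v_max = √(g r) = √(9.8 × 313) = 55.38 m/s.

55.4 m/s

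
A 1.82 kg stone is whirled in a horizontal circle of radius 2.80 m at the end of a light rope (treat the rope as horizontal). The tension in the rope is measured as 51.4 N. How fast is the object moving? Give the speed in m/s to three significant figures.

T = m v²/r ⇒ v = √(T r / m) = √(51.4 × 2.80 / 1.82) = √79.08 = 8.893 m/s.

8.89 m/s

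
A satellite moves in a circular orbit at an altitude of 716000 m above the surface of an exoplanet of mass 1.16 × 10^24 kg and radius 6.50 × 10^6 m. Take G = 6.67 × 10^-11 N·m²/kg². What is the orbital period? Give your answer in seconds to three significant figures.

r = R + h = 6.50 × 10^6 + 716000 = 7.216 × 10^6 m. Gravity provides the centripetal force: G M m / r² = m v² / r ⇒ v = √(GM/r) = 3274 m/s.
T = 2πr/v = 2π × 7.216 × 10^6 / 3274 = 13850 s.

13800 s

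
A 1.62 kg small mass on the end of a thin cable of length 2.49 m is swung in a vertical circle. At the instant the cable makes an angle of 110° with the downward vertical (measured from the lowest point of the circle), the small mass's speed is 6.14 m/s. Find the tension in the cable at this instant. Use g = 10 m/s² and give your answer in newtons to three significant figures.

Take the radial direction toward the centre of the circle as positive. The component of the weight along the string toward the centre is −mg cos φ (φ measured from the bottom), so Newton's second law along the string gives T − mg cos φ = m v²/r.
cos 110° = -0.3420, so T = m(v²/r + g cos φ) = 1.62 × ((6.14)²/2.49 + 10.0 × -0.3420) = 1.62 × (15.14 + (-3.420)) = 1.62 × 11.72 = 18.99 N.

19.0 N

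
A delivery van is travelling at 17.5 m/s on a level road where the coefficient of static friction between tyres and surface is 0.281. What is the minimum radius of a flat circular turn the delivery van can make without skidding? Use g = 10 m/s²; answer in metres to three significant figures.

At the limit, μ_s m g = m v²/r, so r_min = v²/(μ_s g) = (17.5)²/(0.281 × 10.0) = 306.2/2.810 = 109.0 m.

109 m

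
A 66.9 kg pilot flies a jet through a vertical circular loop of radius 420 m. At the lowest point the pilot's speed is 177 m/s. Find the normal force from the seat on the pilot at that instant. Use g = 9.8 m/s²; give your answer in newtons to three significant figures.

At the lowest point, N points up (toward the centre) and the weight mg points down (away from the centre), so the net inward force is N − mg = mv²/r.
N = m(v²/r + g) = 66.9 × ((177)²/420 + 9.8) = 66.9 × (74.59 + 9.8) = 66.9 × 84.39 = 5646 N.

5650 N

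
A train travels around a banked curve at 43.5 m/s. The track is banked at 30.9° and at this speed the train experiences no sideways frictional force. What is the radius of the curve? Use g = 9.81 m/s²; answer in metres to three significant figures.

322 m

Frictionless banking: tanθ = v²/(rg), so r = v²/(g tanθ).
r = (43.5)²/(9.81 × tan 30.9°) = 1892/(9.81 × 0.5985) = 1892/5.871 = 322.3 m.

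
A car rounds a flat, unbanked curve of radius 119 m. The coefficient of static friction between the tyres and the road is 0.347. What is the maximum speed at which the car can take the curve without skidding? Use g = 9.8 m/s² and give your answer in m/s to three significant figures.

20.1 m/s

Friction provides the centripetal force on a flat curve. At maximum speed it is at its limiting value: μ_s m g = m v²/r.
Mass cancels: v_max = √(μ_s g r) = √(0.347 × 9.8 × 119) = √404.7 = 20.12 m/s.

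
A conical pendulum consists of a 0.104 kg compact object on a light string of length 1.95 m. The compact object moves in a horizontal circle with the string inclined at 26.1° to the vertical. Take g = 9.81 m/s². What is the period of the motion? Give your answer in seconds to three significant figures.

2.65 s

r = L sinθ = 0.8579 m. From T sinθ = mω²r and T cosθ = mg: tanθ = ω²r/g, so ω² = g tanθ / r = g/(L cosθ).
ω = √(g/(L cosθ)) = √(9.81/(1.95 × 0.8980)) = √5.602 = 2.367 rad/s.
Period = 2π/ω = 2.655 s.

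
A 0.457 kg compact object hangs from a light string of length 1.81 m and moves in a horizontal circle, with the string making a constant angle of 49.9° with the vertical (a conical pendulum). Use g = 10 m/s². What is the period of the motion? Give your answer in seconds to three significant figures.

2.15 s

r = L sinθ = 1.385 m. From T sinθ = mω²r and T cosθ = mg: tanθ = ω²r/g, so ω² = g tanθ / r = g/(L cosθ).
ω = √(g/(L cosθ)) = √(10.0/(1.81 × 0.6441)) = √8.577 = 2.929 rad/s.
Period = 2π/ω = 2.145 s.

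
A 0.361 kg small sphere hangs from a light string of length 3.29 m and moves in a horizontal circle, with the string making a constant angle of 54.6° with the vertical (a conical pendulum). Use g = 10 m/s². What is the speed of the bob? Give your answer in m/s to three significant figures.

6.14 m/s

The radius of the circle is r = L sinθ = 3.29 × sin 54.6° = 2.682 m.
Horizontally T sinθ = mv²/r and vertically T cosθ = mg, so tanθ = v²/(rg).
v = √(r g tanθ) = √(2.682 × 10.0 × 1.407) = √37.74 = 6.143 m/s.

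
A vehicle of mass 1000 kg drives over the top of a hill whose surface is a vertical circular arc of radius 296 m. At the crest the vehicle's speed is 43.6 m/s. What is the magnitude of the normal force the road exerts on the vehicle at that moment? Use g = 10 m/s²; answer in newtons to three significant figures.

3580 N

At the crest the centripetal acceleration points downward (toward the centre of the arc), so mg − N = mv²/r.
N = m(g − v²/r) = 1000 × (10.0 − (43.6)²/296) = 1000 × (10.0 − 6.422) = 1000 × 3.578 = 3578 N.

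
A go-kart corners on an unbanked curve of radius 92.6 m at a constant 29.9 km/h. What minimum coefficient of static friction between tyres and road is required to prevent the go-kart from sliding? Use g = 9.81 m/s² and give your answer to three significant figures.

v = 29.9/3.6 = 8.306 m/s.
Friction provides the centripetal force: μ_s m g = m v²/r, so μ_s = v²/(g r) = (8.306)²/(9.81 × 92.6) = 68.98/908.4 = 0.07594.

0.0759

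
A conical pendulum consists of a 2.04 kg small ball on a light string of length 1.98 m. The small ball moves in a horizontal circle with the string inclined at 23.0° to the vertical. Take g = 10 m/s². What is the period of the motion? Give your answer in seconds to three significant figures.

2.68 s

r = L sinθ = 0.7736 m. From T sinθ = mω²r and T cosθ = mg: tanθ = ω²r/g, so ω² = g tanθ / r = g/(L cosθ).
ω = √(g/(L cosθ)) = √(10.0/(1.98 × 0.9205)) = √5.487 = 2.342 rad/s.
Period = 2π/ω = 2.682 s.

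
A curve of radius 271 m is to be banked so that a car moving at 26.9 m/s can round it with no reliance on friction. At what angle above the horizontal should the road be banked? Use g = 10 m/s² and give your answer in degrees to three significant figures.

With no friction, the horizontal component of the normal force provides the centripetal force: N sinθ = mv²/r, while N cosθ = mg vertically.
Dividing: tanθ = v²/(r g) = (26.9)²/(271 × 10.0) = 723.6/2710 = 0.2670.
θ = arctan(0.2670) = 14.95°.

15.0°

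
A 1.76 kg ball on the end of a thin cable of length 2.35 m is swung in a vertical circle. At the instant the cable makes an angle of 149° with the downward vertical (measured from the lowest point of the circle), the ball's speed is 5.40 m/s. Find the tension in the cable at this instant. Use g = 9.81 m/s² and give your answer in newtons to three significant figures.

Take the radial direction toward the centre of the circle as positive. The component of the weight along the string toward the centre is −mg cos φ (φ measured from the bottom), so Newton's second law along the string gives T − mg cos φ = m v²/r.
cos 149° = -0.8572, so T = m(v²/r + g cos φ) = 1.76 × ((5.40)²/2.35 + 9.81 × -0.8572) = 1.76 × (12.41 + (-8.409)) = 1.76 × 4.000 = 7.039 N.

7.04 N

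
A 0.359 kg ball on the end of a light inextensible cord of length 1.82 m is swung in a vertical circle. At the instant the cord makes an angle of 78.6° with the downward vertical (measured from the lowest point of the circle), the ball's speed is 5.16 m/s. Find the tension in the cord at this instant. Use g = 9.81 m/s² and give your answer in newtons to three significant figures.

5.95 N

Take the radial direction toward the centre of the circle as positive. The component of the weight along the string toward the centre is −mg cos φ (φ measured from the bottom), so Newton's second law along the string gives T − mg cos φ = m v²/r.
cos 78.6° = 0.1977, so T = m(v²/r + g cos φ) = 0.359 × ((5.16)²/1.82 + 9.81 × 0.1977) = 0.359 × (14.63 + (1.939)) = 0.359 × 16.57 = 5.948 N.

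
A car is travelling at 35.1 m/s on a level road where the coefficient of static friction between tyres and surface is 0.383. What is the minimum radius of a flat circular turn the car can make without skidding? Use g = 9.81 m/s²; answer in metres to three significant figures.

328 m

At the limit, μ_s m g = m v²/r, so r_min = v²/(μ_s g) = (35.1)²/(0.383 × 9.81) = 1232/3.757 = 327.9 m.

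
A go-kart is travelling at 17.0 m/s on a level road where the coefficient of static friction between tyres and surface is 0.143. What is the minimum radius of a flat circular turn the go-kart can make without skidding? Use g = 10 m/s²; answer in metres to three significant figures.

202 m

At the limit, μ_s m g = m v²/r, so r_min = v²/(μ_s g) = (17.0)²/(0.143 × 10.0) = 289.0/1.430 = 202.1 m.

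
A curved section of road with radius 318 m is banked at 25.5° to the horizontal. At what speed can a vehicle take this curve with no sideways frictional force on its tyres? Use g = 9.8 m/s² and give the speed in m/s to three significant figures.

On a frictionless banked curve, N sinθ = mv²/r and N cosθ = mg, so tanθ = v²/(rg).
v = √(r g tanθ) = √(318 × 9.8 × tan 25.5°) = √(318 × 9.8 × 0.4770) = √1486 = 38.55 m/s.

38.6 m/s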